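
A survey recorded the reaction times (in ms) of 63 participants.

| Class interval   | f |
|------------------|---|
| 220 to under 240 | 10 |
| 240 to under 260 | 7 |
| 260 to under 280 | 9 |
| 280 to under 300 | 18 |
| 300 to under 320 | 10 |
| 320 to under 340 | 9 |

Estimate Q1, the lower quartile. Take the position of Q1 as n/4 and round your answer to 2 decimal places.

Cumulative frequencies: 10, 17, 26, 44, 54, 63
n = 63; position = n/4 = 15.75.
This falls in the class 240 to under 260: L = 240, F = 10, f = 7, h = 20.
Lower quartile ≈ 240 + ((15.75 − 10) / 7) × 20 = 256.4286

256.43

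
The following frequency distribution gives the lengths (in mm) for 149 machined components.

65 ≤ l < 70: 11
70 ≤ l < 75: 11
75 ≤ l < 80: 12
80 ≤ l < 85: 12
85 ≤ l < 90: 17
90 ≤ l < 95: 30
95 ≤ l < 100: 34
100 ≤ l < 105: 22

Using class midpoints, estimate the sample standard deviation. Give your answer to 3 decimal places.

Midpoints: 67.5, 72.5, 77.5, 82.5, 87.5, 92.5, 97.5, 102.5
n = 149, Σfm = 13292.5, mean = 89.2114
Σfm² = 1202881.25
Σf(m − x̄)² = Σfm² − (Σfm)²/n = 1202881.25 − 13292.5²/149 = 17038.5906
Sample variance = 17038.5906 / 148 = 115.1256
Standard deviation = √115.1256 = 10.7297

10.730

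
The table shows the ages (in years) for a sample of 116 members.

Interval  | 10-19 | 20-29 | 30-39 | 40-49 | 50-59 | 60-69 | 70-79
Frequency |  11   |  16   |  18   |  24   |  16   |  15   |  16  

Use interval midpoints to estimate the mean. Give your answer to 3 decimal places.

45.448

Midpoints: 14.5, 24.5, 34.5, 44.5, 54.5, 64.5, 74.5
Σfm = 11×14.5 + 16×24.5 + 18×34.5 + 24×44.5 + 16×54.5 + 15×64.5 + 16×74.5 = 5272
n = Σf = 116
Mean = 5272 / 116 = 45.4483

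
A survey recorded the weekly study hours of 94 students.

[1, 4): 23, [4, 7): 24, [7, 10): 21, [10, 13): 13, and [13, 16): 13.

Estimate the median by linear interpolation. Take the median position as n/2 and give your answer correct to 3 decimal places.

Cumulative frequencies: 23, 47, 68, 81, 94
n = 94; position = n/2 = 47.
This falls in the class [4, 7): L = 4, F = 23, f = 24, h = 3.
Median ≈ 4 + ((47 − 23) / 24) × 3 = 7.0000

7.000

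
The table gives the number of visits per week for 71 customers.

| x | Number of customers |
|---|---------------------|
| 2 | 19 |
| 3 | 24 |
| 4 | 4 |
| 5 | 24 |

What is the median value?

3

Cumulative frequencies: 19, 43, 47, 71
n = 71, so the median is the value in position (n+1)/2 = 36.
Position 36 falls at value 3.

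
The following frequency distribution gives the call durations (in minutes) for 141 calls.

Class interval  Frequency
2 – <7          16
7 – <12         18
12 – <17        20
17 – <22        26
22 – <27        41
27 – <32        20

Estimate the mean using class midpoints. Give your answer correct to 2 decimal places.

18.68

Midpoints: 4.5, 9.5, 14.5, 19.5, 24.5, 29.5
Σfm = 16×4.5 + 18×9.5 + 20×14.5 + 26×19.5 + 41×24.5 + 20×29.5 = 2634.5
n = Σf = 141
Mean = 2634.5 / 141 = 18.6844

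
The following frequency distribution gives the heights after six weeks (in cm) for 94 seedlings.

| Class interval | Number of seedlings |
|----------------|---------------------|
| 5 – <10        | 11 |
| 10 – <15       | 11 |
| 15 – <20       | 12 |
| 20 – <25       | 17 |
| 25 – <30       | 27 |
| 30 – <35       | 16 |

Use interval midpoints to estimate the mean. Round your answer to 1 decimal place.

22.1

Midpoints: 7.5, 12.5, 17.5, 22.5, 27.5, 32.5
Σfm = 11×7.5 + 11×12.5 + 12×17.5 + 17×22.5 + 27×27.5 + 16×32.5 = 2075
n = Σf = 94
Mean = 2075 / 94 = 22.0745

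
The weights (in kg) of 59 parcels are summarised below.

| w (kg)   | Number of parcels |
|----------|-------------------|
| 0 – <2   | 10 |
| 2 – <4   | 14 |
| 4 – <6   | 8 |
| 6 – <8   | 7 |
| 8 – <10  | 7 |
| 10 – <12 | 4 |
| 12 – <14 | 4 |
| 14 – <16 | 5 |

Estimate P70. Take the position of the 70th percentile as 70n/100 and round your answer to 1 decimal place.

Cumulative frequencies: 10, 24, 32, 39, 46, 50, 54, 59
n = 59; position = 70n/100 = 41.3.
This falls in the class 8 – <10: L = 8, F = 39, f = 7, h = 2.
70th percentile ≈ 8 + ((41.3 − 39) / 7) × 2 = 8.6571

8.7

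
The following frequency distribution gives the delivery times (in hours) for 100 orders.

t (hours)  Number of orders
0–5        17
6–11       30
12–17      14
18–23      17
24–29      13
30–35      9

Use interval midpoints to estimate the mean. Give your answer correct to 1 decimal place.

14.9

Midpoints: 2.5, 8.5, 14.5, 20.5, 26.5, 32.5
Σfm = 17×2.5 + 30×8.5 + 14×14.5 + 17×20.5 + 13×26.5 + 9×32.5 = 1486
n = Σf = 100
Mean = 1486 / 100 = 14.8600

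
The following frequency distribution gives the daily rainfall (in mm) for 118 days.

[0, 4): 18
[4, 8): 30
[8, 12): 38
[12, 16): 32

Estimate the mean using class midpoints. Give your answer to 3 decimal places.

Midpoints: 2, 6, 10, 14
Σfm = 18×2 + 30×6 + 38×10 + 32×14 = 1044
n = Σf = 118
Mean = 1044 / 118 = 8.8475

8.847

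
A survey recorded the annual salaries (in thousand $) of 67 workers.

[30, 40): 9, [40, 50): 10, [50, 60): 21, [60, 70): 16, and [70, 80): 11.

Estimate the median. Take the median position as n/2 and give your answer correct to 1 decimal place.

56.9

Cumulative frequencies: 9, 19, 40, 56, 67
n = 67; position = n/2 = 33.5.
This falls in the class [50, 60): L = 50, F = 19, f = 21, h = 10.
Median ≈ 50 + ((33.5 − 19) / 21) × 10 = 56.9048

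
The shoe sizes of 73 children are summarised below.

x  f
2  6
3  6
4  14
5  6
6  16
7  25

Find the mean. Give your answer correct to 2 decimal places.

Values: 2, 3, 4, 5, 6, 7
Σfx = 6×2 + 6×3 + 14×4 + 6×5 + 16×6 + 25×7 = 387
n = Σf = 73
Mean = 387 / 73 = 5.3014

5.30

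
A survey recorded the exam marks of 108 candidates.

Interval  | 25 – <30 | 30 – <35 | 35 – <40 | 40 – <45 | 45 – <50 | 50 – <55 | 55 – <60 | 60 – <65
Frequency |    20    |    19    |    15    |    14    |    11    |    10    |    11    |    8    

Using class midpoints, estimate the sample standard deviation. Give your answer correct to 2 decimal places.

11.30

Midpoints: 27.5, 32.5, 37.5, 42.5, 47.5, 52.5, 57.5, 62.5
n = 108, Σfm = 4505, mean = 41.7130
Σfm² = 201575
Σf(m − x̄)² = Σfm² − (Σfm)²/n = 201575 − 4505²/108 = 13658.1019
Sample variance = 13658.1019 / 107 = 127.6458
Standard deviation = √127.6458 = 11.2980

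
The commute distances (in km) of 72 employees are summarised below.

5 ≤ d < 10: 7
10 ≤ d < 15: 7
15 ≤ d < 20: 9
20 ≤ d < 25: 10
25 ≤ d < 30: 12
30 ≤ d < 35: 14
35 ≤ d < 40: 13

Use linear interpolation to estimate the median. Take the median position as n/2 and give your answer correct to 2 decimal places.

26.25

Cumulative frequencies: 7, 14, 23, 33, 45, 59, 72
n = 72; position = n/2 = 36.
This falls in the class 25 ≤ d < 30: L = 25, F = 33, f = 12, h = 5.
Median ≈ 25 + ((36 − 33) / 12) × 5 = 26.2500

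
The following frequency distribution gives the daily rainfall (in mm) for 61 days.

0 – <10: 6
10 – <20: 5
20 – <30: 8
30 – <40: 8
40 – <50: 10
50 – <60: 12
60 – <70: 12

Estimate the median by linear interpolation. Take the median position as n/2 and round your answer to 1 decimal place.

Cumulative frequencies: 6, 11, 19, 27, 37, 49, 61
n = 61; position = n/2 = 30.5.
This falls in the class 40 – <50: L = 40, F = 27, f = 10, h = 10.
Median ≈ 40 + ((30.5 − 27) / 10) × 10 = 43.5000

43.5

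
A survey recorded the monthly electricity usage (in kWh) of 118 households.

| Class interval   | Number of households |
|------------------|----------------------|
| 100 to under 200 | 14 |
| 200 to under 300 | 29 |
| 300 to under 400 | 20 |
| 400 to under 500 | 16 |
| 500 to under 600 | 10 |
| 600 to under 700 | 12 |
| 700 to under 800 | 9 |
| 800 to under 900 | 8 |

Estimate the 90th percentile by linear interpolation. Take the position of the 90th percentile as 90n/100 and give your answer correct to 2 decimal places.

Cumulative frequencies: 14, 43, 63, 79, 89, 101, 110, 118
n = 118; position = 90n/100 = 106.2.
This falls in the class 700 to under 800: L = 700, F = 101, f = 9, h = 100.
90th percentile ≈ 700 + ((106.2 − 101) / 9) × 100 = 757.7778

757.78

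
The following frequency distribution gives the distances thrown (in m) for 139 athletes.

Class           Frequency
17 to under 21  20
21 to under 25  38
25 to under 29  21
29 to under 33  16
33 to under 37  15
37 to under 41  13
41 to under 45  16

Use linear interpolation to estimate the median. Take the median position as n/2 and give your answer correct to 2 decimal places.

27.19

Cumulative frequencies: 20, 58, 79, 95, 110, 123, 139
n = 139; position = n/2 = 69.5.
This falls in the class 25 to under 29: L = 25, F = 58, f = 21, h = 4.
Median ≈ 25 + ((69.5 − 58) / 21) × 4 = 27.1905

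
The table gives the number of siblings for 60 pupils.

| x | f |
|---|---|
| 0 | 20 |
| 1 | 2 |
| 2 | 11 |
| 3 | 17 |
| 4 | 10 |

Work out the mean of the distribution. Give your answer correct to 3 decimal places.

1.917

Values: 0, 1, 2, 3, 4
Σfx = 20×0 + 2×1 + 11×2 + 17×3 + 10×4 = 115
n = Σf = 60
Mean = 115 / 60 = 1.9167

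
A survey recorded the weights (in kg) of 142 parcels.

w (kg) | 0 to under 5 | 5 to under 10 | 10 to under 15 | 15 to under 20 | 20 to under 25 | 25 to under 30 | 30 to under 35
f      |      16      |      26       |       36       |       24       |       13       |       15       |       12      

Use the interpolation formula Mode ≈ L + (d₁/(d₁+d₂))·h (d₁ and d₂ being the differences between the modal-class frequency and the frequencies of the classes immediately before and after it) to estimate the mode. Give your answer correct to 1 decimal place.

Modal class: 10 to under 15 (highest frequency 36).
d₁ = 36 − 26 = 10, d₂ = 36 − 24 = 12
Mode ≈ 10 + (10/(10+12)) × 5 = 10 + 2.2727 = 12.2727

12.3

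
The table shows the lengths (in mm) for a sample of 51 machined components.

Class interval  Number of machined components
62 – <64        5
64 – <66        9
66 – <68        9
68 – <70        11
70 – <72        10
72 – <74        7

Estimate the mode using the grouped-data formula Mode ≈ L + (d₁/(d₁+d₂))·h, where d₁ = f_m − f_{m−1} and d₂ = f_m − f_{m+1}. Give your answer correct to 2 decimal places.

Modal class: 68 – <70 (highest frequency 11).
d₁ = 11 − 9 = 2, d₂ = 11 − 10 = 1
Mode ≈ 68 + (2/(2+1)) × 2 = 68 + 1.3333 = 69.3333

69.33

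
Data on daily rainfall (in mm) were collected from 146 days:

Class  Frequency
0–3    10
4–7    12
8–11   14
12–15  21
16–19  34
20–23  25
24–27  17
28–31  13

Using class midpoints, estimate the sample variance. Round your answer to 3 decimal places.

60.690

Midpoints: 1.5, 5.5, 9.5, 13.5, 17.5, 21.5, 25.5, 29.5
n = 146, Σfm = 2447, mean = 16.7603
Σfm² = 49812.5
Σf(m − x̄)² = Σfm² − (Σfm)²/n = 49812.5 − 2447²/146 = 8800.1096
Sample variance = 8800.1096 / 145 = 60.6904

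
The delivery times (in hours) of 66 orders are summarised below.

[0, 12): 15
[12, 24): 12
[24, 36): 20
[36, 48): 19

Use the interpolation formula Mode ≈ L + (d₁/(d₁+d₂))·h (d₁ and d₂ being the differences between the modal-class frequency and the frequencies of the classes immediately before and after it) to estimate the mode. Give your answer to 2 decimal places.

34.67

Modal class: [24, 36) (highest frequency 20).
d₁ = 20 − 12 = 8, d₂ = 20 − 19 = 1
Mode ≈ 24 + (8/(8+1)) × 12 = 24 + 10.6667 = 34.6667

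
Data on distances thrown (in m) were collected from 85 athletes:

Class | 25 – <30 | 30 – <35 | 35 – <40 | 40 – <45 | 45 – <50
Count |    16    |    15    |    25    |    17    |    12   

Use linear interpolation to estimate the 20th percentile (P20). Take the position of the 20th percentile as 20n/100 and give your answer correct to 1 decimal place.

30.3

Cumulative frequencies: 16, 31, 56, 73, 85
n = 85; position = 20n/100 = 17.
This falls in the class 30 – <35: L = 30, F = 16, f = 15, h = 5.
20th percentile ≈ 30 + ((17 − 16) / 15) × 5 = 30.3333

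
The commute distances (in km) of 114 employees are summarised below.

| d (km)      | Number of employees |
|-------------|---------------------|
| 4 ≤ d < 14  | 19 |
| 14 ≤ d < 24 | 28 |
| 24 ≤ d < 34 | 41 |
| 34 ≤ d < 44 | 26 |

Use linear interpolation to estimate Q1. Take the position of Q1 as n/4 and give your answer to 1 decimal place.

17.4

Cumulative frequencies: 19, 47, 88, 114
n = 114; position = n/4 = 28.5.
This falls in the class 14 ≤ d < 24: L = 14, F = 19, f = 28, h = 10.
Lower quartile ≈ 14 + ((28.5 − 19) / 28) × 10 = 17.3929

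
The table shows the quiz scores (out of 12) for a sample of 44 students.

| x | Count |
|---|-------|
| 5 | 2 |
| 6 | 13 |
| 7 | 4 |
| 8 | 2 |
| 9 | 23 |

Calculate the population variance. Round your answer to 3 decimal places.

Values: 5, 6, 7, 8, 9
n = 44, Σfx = 339, mean = 7.7045
Σfx² = 2705
Σf(x − x̄)² = Σfx² − (Σfx)²/n = 2705 − 339²/44 = 93.1591
Population variance = 93.1591 / 44 = 2.1173

2.117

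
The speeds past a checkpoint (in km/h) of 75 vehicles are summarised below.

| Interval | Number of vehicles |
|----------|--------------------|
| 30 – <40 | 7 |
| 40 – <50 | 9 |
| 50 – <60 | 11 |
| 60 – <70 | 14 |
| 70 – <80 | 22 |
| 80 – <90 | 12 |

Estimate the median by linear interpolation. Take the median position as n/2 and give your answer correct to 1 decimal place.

67.5

Cumulative frequencies: 7, 16, 27, 41, 63, 75
n = 75; position = n/2 = 37.5.
This falls in the class 60 – <70: L = 60, F = 27, f = 14, h = 10.
Median ≈ 60 + ((37.5 − 27) / 14) × 10 = 67.5000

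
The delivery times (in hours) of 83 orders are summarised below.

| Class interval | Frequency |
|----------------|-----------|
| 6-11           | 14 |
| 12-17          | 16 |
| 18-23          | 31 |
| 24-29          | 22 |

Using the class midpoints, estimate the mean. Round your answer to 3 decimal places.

Midpoints: 8.5, 14.5, 20.5, 26.5
Σfm = 14×8.5 + 16×14.5 + 31×20.5 + 22×26.5 = 1569.5
n = Σf = 83
Mean = 1569.5 / 83 = 18.9096

18.910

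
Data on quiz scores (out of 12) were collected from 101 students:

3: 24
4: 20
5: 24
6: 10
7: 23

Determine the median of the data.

Cumulative frequencies: 24, 44, 68, 78, 101
n = 101, so the median is the value in position (n+1)/2 = 51.
Position 51 falls at value 5.

5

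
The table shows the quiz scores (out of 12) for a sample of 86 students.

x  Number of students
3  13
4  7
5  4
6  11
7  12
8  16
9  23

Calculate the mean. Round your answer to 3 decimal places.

6.651

Values: 3, 4, 5, 6, 7, 8, 9
Σfx = 13×3 + 7×4 + 4×5 + 11×6 + 12×7 + 16×8 + 23×9 = 572
n = Σf = 86
Mean = 572 / 86 = 6.6512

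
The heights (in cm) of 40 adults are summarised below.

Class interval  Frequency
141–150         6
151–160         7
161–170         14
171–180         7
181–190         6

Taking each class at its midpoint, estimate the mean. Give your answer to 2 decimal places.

165.50

Midpoints: 145.5, 155.5, 165.5, 175.5, 185.5
Σfm = 6×145.5 + 7×155.5 + 14×165.5 + 7×175.5 + 6×185.5 = 6620
n = Σf = 40
Mean = 6620 / 40 = 165.5000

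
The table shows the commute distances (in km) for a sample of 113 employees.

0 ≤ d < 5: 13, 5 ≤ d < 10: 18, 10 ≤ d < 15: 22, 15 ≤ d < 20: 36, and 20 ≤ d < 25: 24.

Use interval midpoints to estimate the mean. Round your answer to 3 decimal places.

Midpoints: 2.5, 7.5, 12.5, 17.5, 22.5
Σfm = 13×2.5 + 18×7.5 + 22×12.5 + 36×17.5 + 24×22.5 = 1612.5
n = Σf = 113
Mean = 1612.5 / 113 = 14.2699

14.270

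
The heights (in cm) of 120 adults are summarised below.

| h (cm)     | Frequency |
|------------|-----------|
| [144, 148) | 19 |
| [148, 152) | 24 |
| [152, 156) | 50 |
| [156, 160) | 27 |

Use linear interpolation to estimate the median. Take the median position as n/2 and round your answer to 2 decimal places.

153.36

Cumulative frequencies: 19, 43, 93, 120
n = 120; position = n/2 = 60.
This falls in the class [152, 156): L = 152, F = 43, f = 50, h = 4.
Median ≈ 152 + ((60 − 43) / 50) × 4 = 153.3600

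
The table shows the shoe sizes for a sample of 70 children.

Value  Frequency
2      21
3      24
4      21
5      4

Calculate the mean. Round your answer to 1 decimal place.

3.1

Values: 2, 3, 4, 5
Σfx = 21×2 + 24×3 + 21×4 + 4×5 = 218
n = Σf = 70
Mean = 218 / 70 = 3.1143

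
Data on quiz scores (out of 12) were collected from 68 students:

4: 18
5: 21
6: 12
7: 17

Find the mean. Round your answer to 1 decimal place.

Values: 4, 5, 6, 7
Σfx = 18×4 + 21×5 + 12×6 + 17×7 = 368
n = Σf = 68
Mean = 368 / 68 = 5.4118

5.4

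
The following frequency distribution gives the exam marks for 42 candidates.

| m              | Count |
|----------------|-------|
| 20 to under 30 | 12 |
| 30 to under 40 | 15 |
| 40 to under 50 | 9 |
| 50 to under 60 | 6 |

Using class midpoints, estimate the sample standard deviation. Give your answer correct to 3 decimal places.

Midpoints: 25, 35, 45, 55
n = 42, Σfm = 1560, mean = 37.1429
Σfm² = 62250
Σf(m − x̄)² = Σfm² − (Σfm)²/n = 62250 − 1560²/42 = 4307.1429
Sample variance = 4307.1429 / 41 = 105.0523
Standard deviation = √105.0523 = 10.2495

10.250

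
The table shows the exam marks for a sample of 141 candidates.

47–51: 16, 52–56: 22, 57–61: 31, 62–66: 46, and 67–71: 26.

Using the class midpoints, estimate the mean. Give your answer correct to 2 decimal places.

Midpoints: 49, 54, 59, 64, 69
Σfm = 16×49 + 22×54 + 31×59 + 46×64 + 26×69 = 8539
n = Σf = 141
Mean = 8539 / 141 = 60.5603

60.56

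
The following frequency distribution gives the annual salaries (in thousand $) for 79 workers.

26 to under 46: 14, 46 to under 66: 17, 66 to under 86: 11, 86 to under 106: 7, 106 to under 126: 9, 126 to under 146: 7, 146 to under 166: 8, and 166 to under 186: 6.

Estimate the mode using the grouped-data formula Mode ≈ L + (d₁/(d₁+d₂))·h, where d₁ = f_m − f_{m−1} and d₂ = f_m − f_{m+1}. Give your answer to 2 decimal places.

Modal class: 46 to under 66 (highest frequency 17).
d₁ = 17 − 14 = 3, d₂ = 17 − 11 = 6
Mode ≈ 46 + (3/(3+6)) × 20 = 46 + 6.6667 = 52.6667

52.67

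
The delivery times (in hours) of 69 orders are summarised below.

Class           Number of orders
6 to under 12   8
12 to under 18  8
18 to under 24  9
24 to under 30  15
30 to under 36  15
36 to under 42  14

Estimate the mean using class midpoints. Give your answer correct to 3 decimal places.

26.478

Midpoints: 9, 15, 21, 27, 33, 39
Σfm = 8×9 + 8×15 + 9×21 + 15×27 + 15×33 + 14×39 = 1827
n = Σf = 69
Mean = 1827 / 69 = 26.4783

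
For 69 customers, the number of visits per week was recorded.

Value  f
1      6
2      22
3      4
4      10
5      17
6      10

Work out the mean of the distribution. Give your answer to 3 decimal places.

Values: 1, 2, 3, 4, 5, 6
Σfx = 6×1 + 22×2 + 4×3 + 10×4 + 17×5 + 10×6 = 247
n = Σf = 69
Mean = 247 / 69 = 3.5797

3.580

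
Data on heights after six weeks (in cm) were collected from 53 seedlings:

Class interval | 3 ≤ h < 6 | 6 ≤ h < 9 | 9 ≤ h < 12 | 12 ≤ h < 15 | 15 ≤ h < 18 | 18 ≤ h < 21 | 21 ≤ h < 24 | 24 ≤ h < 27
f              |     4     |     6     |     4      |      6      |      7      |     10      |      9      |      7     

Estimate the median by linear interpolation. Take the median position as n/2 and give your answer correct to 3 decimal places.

17.786

Cumulative frequencies: 4, 10, 14, 20, 27, 37, 46, 53
n = 53; position = n/2 = 26.5.
This falls in the class 15 ≤ h < 18: L = 15, F = 20, f = 7, h = 3.
Median ≈ 15 + ((26.5 − 20) / 7) × 3 = 17.7857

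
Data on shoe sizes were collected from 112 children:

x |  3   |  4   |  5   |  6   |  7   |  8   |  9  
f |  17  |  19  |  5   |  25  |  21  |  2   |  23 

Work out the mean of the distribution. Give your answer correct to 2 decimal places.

6.00

Values: 3, 4, 5, 6, 7, 8, 9
Σfx = 17×3 + 19×4 + 5×5 + 25×6 + 21×7 + 2×8 + 23×9 = 672
n = Σf = 112
Mean = 672 / 112 = 6.0000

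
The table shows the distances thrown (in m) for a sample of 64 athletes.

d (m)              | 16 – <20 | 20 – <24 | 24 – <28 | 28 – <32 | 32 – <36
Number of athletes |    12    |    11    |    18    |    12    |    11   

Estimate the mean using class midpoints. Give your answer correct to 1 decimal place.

Midpoints: 18, 22, 26, 30, 34
Σfm = 12×18 + 11×22 + 18×26 + 12×30 + 11×34 = 1660
n = Σf = 64
Mean = 1660 / 64 = 25.9375

25.9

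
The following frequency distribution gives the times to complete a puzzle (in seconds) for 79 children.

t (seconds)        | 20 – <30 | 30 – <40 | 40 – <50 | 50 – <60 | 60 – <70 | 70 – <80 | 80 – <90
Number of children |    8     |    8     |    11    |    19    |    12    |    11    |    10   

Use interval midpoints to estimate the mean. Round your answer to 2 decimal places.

Midpoints: 25, 35, 45, 55, 65, 75, 85
Σfm = 8×25 + 8×35 + 11×45 + 19×55 + 12×65 + 11×75 + 10×85 = 4475
n = Σf = 79
Mean = 4475 / 79 = 56.6456

56.65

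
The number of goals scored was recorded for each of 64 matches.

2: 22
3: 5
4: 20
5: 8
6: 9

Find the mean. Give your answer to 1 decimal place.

Values: 2, 3, 4, 5, 6
Σfx = 22×2 + 5×3 + 20×4 + 8×5 + 9×6 = 233
n = Σf = 64
Mean = 233 / 64 = 3.6406

3.6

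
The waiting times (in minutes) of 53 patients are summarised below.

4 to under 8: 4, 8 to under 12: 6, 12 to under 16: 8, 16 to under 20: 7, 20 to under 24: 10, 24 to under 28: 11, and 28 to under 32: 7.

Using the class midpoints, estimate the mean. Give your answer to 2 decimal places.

19.58

Midpoints: 6, 10, 14, 18, 22, 26, 30
Σfm = 4×6 + 6×10 + 8×14 + 7×18 + 10×22 + 11×26 + 7×30 = 1038
n = Σf = 53
Mean = 1038 / 53 = 19.5849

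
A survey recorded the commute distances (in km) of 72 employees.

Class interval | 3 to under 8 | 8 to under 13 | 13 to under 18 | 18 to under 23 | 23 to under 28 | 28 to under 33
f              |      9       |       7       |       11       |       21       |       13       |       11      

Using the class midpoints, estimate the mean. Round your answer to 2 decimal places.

19.32

Midpoints: 5.5, 10.5, 15.5, 20.5, 25.5, 30.5
Σfm = 9×5.5 + 7×10.5 + 11×15.5 + 21×20.5 + 13×25.5 + 11×30.5 = 1391
n = Σf = 72
Mean = 1391 / 72 = 19.3194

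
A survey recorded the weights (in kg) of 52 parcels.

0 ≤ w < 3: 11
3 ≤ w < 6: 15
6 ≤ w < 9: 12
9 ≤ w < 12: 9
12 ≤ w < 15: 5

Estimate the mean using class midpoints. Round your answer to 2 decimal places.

6.46

Midpoints: 1.5, 4.5, 7.5, 10.5, 13.5
Σfm = 11×1.5 + 15×4.5 + 12×7.5 + 9×10.5 + 5×13.5 = 336
n = Σf = 52
Mean = 336 / 52 = 6.4615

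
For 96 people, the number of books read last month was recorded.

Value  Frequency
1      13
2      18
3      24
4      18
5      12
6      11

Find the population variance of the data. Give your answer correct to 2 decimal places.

2.34

Values: 1, 2, 3, 4, 5, 6
n = 96, Σfx = 319, mean = 3.3229
Σfx² = 1285
Σf(x − x̄)² = Σfx² − (Σfx)²/n = 1285 − 319²/96 = 224.9896
Population variance = 224.9896 / 96 = 2.3436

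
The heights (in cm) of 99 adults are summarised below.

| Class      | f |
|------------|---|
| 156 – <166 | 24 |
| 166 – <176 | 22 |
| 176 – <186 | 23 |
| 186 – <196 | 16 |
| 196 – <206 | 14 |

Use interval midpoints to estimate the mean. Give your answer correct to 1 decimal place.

Midpoints: 161, 171, 181, 191, 201
Σfm = 24×161 + 22×171 + 23×181 + 16×191 + 14×201 = 17659
n = Σf = 99
Mean = 17659 / 99 = 178.3737

178.4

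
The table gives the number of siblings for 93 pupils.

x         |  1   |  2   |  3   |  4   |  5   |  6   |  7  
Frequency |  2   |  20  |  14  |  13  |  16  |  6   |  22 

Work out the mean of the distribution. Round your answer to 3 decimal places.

Values: 1, 2, 3, 4, 5, 6, 7
Σfx = 2×1 + 20×2 + 14×3 + 13×4 + 16×5 + 6×6 + 22×7 = 406
n = Σf = 93
Mean = 406 / 93 = 4.3656

4.366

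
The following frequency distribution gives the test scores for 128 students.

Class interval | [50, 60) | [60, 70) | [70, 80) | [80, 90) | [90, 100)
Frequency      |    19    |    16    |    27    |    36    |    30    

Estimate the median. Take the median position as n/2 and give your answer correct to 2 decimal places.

80.56

Cumulative frequencies: 19, 35, 62, 98, 128
n = 128; position = n/2 = 64.
This falls in the class [80, 90): L = 80, F = 62, f = 36, h = 10.
Median ≈ 80 + ((64 − 62) / 36) × 10 = 80.5556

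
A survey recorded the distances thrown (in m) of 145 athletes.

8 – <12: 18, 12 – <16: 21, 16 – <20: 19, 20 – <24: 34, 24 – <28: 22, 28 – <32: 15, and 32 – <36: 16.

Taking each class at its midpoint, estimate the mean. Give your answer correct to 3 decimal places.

Midpoints: 10, 14, 18, 22, 26, 30, 34
Σfm = 18×10 + 21×14 + 19×18 + 34×22 + 22×26 + 15×30 + 16×34 = 3130
n = Σf = 145
Mean = 3130 / 145 = 21.5862

21.586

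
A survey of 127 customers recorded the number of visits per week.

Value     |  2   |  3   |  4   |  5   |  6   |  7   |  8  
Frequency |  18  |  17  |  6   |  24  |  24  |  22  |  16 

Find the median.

Cumulative frequencies: 18, 35, 41, 65, 89, 111, 127
n = 127, so the median is the value in position (n+1)/2 = 64.
Position 64 falls at value 5.

5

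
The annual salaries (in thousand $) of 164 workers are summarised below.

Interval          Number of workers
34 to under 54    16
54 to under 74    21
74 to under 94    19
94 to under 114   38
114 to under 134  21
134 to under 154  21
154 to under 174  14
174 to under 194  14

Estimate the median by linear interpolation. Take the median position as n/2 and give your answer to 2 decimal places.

107.68

Cumulative frequencies: 16, 37, 56, 94, 115, 136, 150, 164
n = 164; position = n/2 = 82.
This falls in the class 94 to under 114: L = 94, F = 56, f = 38, h = 20.
Median ≈ 94 + ((82 − 56) / 38) × 20 = 107.6842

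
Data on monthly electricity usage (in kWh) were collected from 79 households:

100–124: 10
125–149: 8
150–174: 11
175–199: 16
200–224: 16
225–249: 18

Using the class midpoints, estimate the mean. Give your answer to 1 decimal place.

185.4

Midpoints: 112, 137, 162, 187, 212, 237
Σfm = 10×112 + 8×137 + 11×162 + 16×187 + 16×212 + 18×237 = 14648
n = Σf = 79
Mean = 14648 / 79 = 185.4177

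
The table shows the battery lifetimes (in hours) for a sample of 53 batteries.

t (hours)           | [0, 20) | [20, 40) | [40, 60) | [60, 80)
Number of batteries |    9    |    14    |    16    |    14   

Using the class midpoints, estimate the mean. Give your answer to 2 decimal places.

Midpoints: 10, 30, 50, 70
Σfm = 9×10 + 14×30 + 16×50 + 14×70 = 2290
n = Σf = 53
Mean = 2290 / 53 = 43.2075

43.21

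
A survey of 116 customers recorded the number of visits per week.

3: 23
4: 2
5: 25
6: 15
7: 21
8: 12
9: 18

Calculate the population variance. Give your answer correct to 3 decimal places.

Values: 3, 4, 5, 6, 7, 8, 9
n = 116, Σfx = 697, mean = 6.0086
Σfx² = 4659
Σf(x − x̄)² = Σfx² − (Σfx)²/n = 4659 − 697²/116 = 470.9914
Population variance = 470.9914 / 116 = 4.0603

4.060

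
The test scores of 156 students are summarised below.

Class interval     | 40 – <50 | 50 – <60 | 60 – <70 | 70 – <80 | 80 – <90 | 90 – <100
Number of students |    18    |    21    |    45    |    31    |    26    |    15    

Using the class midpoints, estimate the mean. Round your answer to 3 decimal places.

Midpoints: 45, 55, 65, 75, 85, 95
Σfm = 18×45 + 21×55 + 45×65 + 31×75 + 26×85 + 15×95 = 10850
n = Σf = 156
Mean = 10850 / 156 = 69.5513

69.551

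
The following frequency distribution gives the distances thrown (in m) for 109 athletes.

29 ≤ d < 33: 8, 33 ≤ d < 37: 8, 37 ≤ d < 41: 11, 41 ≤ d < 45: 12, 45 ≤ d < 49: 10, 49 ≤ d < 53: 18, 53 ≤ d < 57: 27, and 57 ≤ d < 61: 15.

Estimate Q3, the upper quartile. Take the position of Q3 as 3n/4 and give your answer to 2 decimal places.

55.19

Cumulative frequencies: 8, 16, 27, 39, 49, 67, 94, 109
n = 109; position = 3n/4 = 81.75.
This falls in the class 53 ≤ d < 57: L = 53, F = 67, f = 27, h = 4.
Upper quartile ≈ 53 + ((81.75 − 67) / 27) × 4 = 55.1852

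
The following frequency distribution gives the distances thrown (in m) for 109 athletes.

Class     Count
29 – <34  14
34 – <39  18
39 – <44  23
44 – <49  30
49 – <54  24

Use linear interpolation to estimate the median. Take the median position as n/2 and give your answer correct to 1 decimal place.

Cumulative frequencies: 14, 32, 55, 85, 109
n = 109; position = n/2 = 54.5.
This falls in the class 39 – <44: L = 39, F = 32, f = 23, h = 5.
Median ≈ 39 + ((54.5 − 32) / 23) × 5 = 43.8913

43.9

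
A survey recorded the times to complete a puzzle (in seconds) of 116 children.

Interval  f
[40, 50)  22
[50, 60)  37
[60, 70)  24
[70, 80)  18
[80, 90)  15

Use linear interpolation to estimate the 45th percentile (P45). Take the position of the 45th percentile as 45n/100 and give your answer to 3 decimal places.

58.162

Cumulative frequencies: 22, 59, 83, 101, 116
n = 116; position = 45n/100 = 52.2.
This falls in the class [50, 60): L = 50, F = 22, f = 37, h = 10.
45th percentile ≈ 50 + ((52.2 − 22) / 37) × 10 = 58.1622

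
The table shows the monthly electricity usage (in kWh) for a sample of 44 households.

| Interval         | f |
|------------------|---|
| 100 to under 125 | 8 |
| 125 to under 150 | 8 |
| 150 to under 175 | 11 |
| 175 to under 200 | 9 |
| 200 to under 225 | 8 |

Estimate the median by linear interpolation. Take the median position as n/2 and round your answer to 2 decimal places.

163.64

Cumulative frequencies: 8, 16, 27, 36, 44
n = 44; position = n/2 = 22.
This falls in the class 150 to under 175: L = 150, F = 16, f = 11, h = 25.
Median ≈ 150 + ((22 − 16) / 11) × 25 = 163.6364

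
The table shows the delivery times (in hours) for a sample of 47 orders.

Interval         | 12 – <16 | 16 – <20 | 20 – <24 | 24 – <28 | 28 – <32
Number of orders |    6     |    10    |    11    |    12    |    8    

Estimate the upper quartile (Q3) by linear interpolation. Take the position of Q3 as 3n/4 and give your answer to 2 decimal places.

26.75

Cumulative frequencies: 6, 16, 27, 39, 47
n = 47; position = 3n/4 = 35.25.
This falls in the class 24 – <28: L = 24, F = 27, f = 12, h = 4.
Upper quartile ≈ 24 + ((35.25 − 27) / 12) × 4 = 26.7500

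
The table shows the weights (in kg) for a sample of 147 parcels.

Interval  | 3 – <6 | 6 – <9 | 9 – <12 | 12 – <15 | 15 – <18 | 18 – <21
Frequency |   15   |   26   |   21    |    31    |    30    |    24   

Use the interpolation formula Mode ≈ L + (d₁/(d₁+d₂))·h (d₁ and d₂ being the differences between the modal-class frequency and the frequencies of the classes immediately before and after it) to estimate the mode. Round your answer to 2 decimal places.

Modal class: 12 – <15 (highest frequency 31).
d₁ = 31 − 21 = 10, d₂ = 31 − 30 = 1
Mode ≈ 12 + (10/(10+1)) × 3 = 12 + 2.7273 = 14.7273

14.73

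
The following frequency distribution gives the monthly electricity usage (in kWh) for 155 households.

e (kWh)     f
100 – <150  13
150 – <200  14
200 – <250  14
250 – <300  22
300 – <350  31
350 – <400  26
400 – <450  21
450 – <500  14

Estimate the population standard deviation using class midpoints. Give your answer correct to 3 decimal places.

Midpoints: 125, 175, 225, 275, 325, 375, 425, 475
n = 155, Σfm = 48675, mean = 314.0323
Σfm² = 16886875
Σf(m − x̄)² = Σfm² − (Σfm)²/n = 16886875 − 48675²/155 = 1601354.8387
Population variance = 1601354.8387 / 155 = 10331.3215
Standard deviation = √10331.3215 = 101.6431

101.643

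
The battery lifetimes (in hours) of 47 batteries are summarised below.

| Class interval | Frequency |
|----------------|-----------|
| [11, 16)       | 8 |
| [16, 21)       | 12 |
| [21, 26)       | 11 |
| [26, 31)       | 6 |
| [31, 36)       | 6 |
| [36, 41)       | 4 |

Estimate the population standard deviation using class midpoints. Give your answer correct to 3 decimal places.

Midpoints: 13.5, 18.5, 23.5, 28.5, 33.5, 38.5
n = 47, Σfm = 1114.5, mean = 23.7128
Σfm² = 29175.75
Σf(m − x̄)² = Σfm² − (Σfm)²/n = 29175.75 − 1114.5²/47 = 2747.8723
Population variance = 2747.8723 / 47 = 58.4654
Standard deviation = √58.4654 = 7.6463

7.646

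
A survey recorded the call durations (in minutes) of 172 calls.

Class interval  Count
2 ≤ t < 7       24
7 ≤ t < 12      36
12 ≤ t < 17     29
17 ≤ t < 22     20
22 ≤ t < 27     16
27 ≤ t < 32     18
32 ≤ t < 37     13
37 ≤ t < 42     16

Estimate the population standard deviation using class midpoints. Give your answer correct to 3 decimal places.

Midpoints: 4.5, 9.5, 14.5, 19.5, 24.5, 29.5, 34.5, 39.5
n = 172, Σfm = 3264, mean = 18.9767
Σfm² = 83143
Σf(m − x̄)² = Σfm² − (Σfm)²/n = 83143 − 3264²/172 = 21202.9070
Population variance = 21202.9070 / 172 = 123.2727
Standard deviation = √123.2727 = 11.1028

11.103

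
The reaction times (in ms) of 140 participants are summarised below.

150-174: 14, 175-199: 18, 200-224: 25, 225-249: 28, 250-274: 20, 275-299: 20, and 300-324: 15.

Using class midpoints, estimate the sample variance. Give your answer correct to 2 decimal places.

Midpoints: 162, 187, 212, 237, 262, 287, 312
n = 140, Σfm = 33230, mean = 237.3571
Σfm² = 8173610
Σf(m − x̄)² = Σfm² − (Σfm)²/n = 8173610 − 33230²/140 = 286232.1429
Sample variance = 286232.1429 / 139 = 2059.2240

2059.22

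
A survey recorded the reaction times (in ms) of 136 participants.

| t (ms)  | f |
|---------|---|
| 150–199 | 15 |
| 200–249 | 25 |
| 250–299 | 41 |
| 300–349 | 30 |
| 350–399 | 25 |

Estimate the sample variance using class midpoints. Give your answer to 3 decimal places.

3896.378

Midpoints: 174.5, 224.5, 274.5, 324.5, 374.5
n = 136, Σfm = 38582, mean = 283.6912
Σfm² = 11471384
Σf(m − x̄)² = Σfm² − (Σfm)²/n = 11471384 − 38582²/136 = 526011.0294
Sample variance = 526011.0294 / 135 = 3896.3780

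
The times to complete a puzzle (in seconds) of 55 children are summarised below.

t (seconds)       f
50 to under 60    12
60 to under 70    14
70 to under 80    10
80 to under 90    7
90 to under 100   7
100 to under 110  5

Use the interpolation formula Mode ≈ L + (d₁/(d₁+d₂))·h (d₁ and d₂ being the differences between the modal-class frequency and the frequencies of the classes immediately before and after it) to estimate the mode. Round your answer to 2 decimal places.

Modal class: 60 to under 70 (highest frequency 14).
d₁ = 14 − 12 = 2, d₂ = 14 − 10 = 4
Mode ≈ 60 + (2/(2+4)) × 10 = 60 + 3.3333 = 63.3333

63.33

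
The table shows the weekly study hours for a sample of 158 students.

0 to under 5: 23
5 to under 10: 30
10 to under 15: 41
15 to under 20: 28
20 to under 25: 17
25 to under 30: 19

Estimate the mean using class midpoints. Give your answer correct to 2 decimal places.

Midpoints: 2.5, 7.5, 12.5, 17.5, 22.5, 27.5
Σfm = 23×2.5 + 30×7.5 + 41×12.5 + 28×17.5 + 17×22.5 + 19×27.5 = 2190
n = Σf = 158
Mean = 2190 / 158 = 13.8608

13.86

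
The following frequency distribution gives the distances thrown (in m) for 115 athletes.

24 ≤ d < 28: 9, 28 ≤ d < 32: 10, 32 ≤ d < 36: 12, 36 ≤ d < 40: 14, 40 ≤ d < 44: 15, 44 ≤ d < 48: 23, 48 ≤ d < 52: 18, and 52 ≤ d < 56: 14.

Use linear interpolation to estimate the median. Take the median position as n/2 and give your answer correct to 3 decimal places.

43.333

Cumulative frequencies: 9, 19, 31, 45, 60, 83, 101, 115
n = 115; position = n/2 = 57.5.
This falls in the class 40 ≤ d < 44: L = 40, F = 45, f = 15, h = 4.
Median ≈ 40 + ((57.5 − 45) / 15) × 4 = 43.3333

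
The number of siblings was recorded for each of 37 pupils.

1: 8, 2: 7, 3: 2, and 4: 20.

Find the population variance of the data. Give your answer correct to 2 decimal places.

1.59

Values: 1, 2, 3, 4
n = 37, Σfx = 108, mean = 2.9189
Σfx² = 374
Σf(x − x̄)² = Σfx² − (Σfx)²/n = 374 − 108²/37 = 58.7568
Population variance = 58.7568 / 37 = 1.5880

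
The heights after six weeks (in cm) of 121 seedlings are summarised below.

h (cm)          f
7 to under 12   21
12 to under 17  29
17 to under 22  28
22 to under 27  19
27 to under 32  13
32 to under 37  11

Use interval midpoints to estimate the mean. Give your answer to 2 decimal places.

19.79

Midpoints: 9.5, 14.5, 19.5, 24.5, 29.5, 34.5
Σfm = 21×9.5 + 29×14.5 + 28×19.5 + 19×24.5 + 13×29.5 + 11×34.5 = 2394.5
n = Σf = 121
Mean = 2394.5 / 121 = 19.7893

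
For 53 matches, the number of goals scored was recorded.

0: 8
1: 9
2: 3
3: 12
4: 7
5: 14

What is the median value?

Cumulative frequencies: 8, 17, 20, 32, 39, 53
n = 53, so the median is the value in position (n+1)/2 = 27.
Position 27 falls at value 3.

3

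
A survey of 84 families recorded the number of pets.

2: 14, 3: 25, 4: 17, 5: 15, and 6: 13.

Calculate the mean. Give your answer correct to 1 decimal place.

Values: 2, 3, 4, 5, 6
Σfx = 14×2 + 25×3 + 17×4 + 15×5 + 13×6 = 324
n = Σf = 84
Mean = 324 / 84 = 3.8571

3.9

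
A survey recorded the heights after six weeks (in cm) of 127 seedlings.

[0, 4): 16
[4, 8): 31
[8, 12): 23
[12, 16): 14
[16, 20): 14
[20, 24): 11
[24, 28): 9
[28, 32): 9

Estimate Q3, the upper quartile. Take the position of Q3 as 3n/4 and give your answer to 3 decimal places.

Cumulative frequencies: 16, 47, 70, 84, 98, 109, 118, 127
n = 127; position = 3n/4 = 95.25.
This falls in the class [16, 20): L = 16, F = 84, f = 14, h = 4.
Upper quartile ≈ 16 + ((95.25 − 84) / 14) × 4 = 19.2143

19.214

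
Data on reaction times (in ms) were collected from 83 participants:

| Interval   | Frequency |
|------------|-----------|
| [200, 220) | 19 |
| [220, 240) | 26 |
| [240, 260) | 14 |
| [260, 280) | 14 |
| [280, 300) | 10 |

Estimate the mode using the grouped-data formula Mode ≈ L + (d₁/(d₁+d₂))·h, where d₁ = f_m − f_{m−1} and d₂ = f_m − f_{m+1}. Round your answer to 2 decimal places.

Modal class: [220, 240) (highest frequency 26).
d₁ = 26 − 19 = 7, d₂ = 26 − 14 = 12
Mode ≈ 220 + (7/(7+12)) × 20 = 220 + 7.3684 = 227.3684

227.37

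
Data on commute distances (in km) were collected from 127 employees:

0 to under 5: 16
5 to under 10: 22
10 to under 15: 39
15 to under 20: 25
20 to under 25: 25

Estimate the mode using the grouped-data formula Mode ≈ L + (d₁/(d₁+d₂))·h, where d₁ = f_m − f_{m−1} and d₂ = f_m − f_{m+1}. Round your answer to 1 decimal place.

Modal class: 10 to under 15 (highest frequency 39).
d₁ = 39 − 22 = 17, d₂ = 39 − 25 = 14
Mode ≈ 10 + (17/(17+14)) × 5 = 10 + 2.7419 = 12.7419

12.7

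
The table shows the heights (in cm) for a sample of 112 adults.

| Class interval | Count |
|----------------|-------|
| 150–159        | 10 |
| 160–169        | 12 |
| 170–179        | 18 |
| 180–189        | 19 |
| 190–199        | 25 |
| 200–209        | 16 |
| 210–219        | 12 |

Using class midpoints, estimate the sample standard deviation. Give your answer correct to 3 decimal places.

17.733

Midpoints: 154.5, 164.5, 174.5, 184.5, 194.5, 204.5, 214.5
n = 112, Σfm = 20874, mean = 186.3750
Σfm² = 3925298
Σf(m − x̄)² = Σfm² − (Σfm)²/n = 3925298 − 20874²/112 = 34906.2500
Sample variance = 34906.2500 / 111 = 314.4707
Standard deviation = √314.4707 = 17.7333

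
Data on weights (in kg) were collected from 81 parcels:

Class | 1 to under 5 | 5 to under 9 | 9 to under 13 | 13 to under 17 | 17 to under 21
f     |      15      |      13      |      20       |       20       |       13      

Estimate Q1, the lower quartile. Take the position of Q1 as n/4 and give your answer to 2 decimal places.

Cumulative frequencies: 15, 28, 48, 68, 81
n = 81; position = n/4 = 20.25.
This falls in the class 5 to under 9: L = 5, F = 15, f = 13, h = 4.
Lower quartile ≈ 5 + ((20.25 − 15) / 13) × 4 = 6.6154

6.62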